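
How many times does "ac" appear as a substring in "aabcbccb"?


Searching for "ac" in "aabcbccb"
Scanning each position:
  Position 0: "aa" => no
  Position 1: "ab" => no
  Position 2: "bc" => no
  Position 3: "cb" => no
  Position 4: "bc" => no
  Position 5: "cc" => no
  Position 6: "cb" => no
Total occurrences: 0

0


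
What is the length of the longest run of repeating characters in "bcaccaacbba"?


Input: "bcaccaacbba"
Scanning for longest run:
  Position 1 ('c'): new char, reset run to 1
  Position 2 ('a'): new char, reset run to 1
  Position 3 ('c'): new char, reset run to 1
  Position 4 ('c'): continues run of 'c', length=2
  Position 5 ('a'): new char, reset run to 1
  Position 6 ('a'): continues run of 'a', length=2
  Position 7 ('c'): new char, reset run to 1
  Position 8 ('b'): new char, reset run to 1
  Position 9 ('b'): continues run of 'b', length=2
  Position 10 ('a'): new char, reset run to 1
Longest run: 'c' with length 2

2


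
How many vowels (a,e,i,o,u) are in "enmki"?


Input: enmki
Checking each character:
  'e' at position 0: vowel (running total: 1)
  'n' at position 1: consonant
  'm' at position 2: consonant
  'k' at position 3: consonant
  'i' at position 4: vowel (running total: 2)
Total vowels: 2

2


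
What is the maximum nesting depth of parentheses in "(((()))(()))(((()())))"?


Input: "(((()))(()))(((()())))"
Tracking depth:
  Position 0 '(': depth becomes 1
  Position 1 '(': depth becomes 2
  Position 2 '(': depth becomes 3
  Position 3 '(': depth becomes 4
  Position 4 ')': depth becomes 3
  Position 5 ')': depth becomes 2
  Position 6 ')': depth becomes 1
  Position 7 '(': depth becomes 2
  Position 8 '(': depth becomes 3
  Position 9 ')': depth becomes 2
  Position 10 ')': depth becomes 1
  Position 11 ')': depth becomes 0
  Position 12 '(': depth becomes 1
  Position 13 '(': depth becomes 2
  Position 14 '(': depth becomes 3
  Position 15 '(': depth becomes 4
  Position 16 ')': depth becomes 3
  Position 17 '(': depth becomes 4
  Position 18 ')': depth becomes 3
  Position 19 ')': depth becomes 2
  Position 20 ')': depth becomes 1
  Position 21 ')': depth becomes 0
Maximum depth reached: 4

4


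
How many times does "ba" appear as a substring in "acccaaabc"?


Searching for "ba" in "acccaaabc"
Scanning each position:
  Position 0: "ac" => no
  Position 1: "cc" => no
  Position 2: "cc" => no
  Position 3: "ca" => no
  Position 4: "aa" => no
  Position 5: "aa" => no
  Position 6: "ab" => no
  Position 7: "bc" => no
Total occurrences: 0

0


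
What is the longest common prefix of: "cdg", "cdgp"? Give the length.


Words: cdg, cdgp
  Position 0: all 'c' => match
  Position 1: all 'd' => match
  Position 2: all 'g' => match
LCP = "cdg" (length 3)

3


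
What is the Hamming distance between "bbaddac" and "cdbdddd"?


Comparing "bbaddac" and "cdbdddd" position by position:
  Position 0: 'b' vs 'c' => differ
  Position 1: 'b' vs 'd' => differ
  Position 2: 'a' vs 'b' => differ
  Position 3: 'd' vs 'd' => same
  Position 4: 'd' vs 'd' => same
  Position 5: 'a' vs 'd' => differ
  Position 6: 'c' vs 'd' => differ
Total differences (Hamming distance): 5

5


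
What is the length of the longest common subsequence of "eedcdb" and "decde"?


LCS of "eedcdb" and "decde"
DP table:
           d    e    c    d    e
      0    0    0    0    0    0
  e   0    0    1    1    1    1
  e   0    0    1    1    1    2
  d   0    1    1    1    2    2
  c   0    1    1    2    2    2
  d   0    1    1    2    3    3
  b   0    1    1    2    3    3
LCS length = dp[6][5] = 3

3


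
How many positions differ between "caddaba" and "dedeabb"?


Comparing "caddaba" and "dedeabb" position by position:
  Position 0: 'c' vs 'd' => DIFFER
  Position 1: 'a' vs 'e' => DIFFER
  Position 2: 'd' vs 'd' => same
  Position 3: 'd' vs 'e' => DIFFER
  Position 4: 'a' vs 'a' => same
  Position 5: 'b' vs 'b' => same
  Position 6: 'a' vs 'b' => DIFFER
Positions that differ: 4

4


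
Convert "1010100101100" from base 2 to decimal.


Input: "1010100101100" in base 2
Positional expansion:
  Digit '1' (value 1) x 2^12 = 4096
  Digit '0' (value 0) x 2^11 = 0
  Digit '1' (value 1) x 2^10 = 1024
  Digit '0' (value 0) x 2^9 = 0
  Digit '1' (value 1) x 2^8 = 256
  Digit '0' (value 0) x 2^7 = 0
  Digit '0' (value 0) x 2^6 = 0
  Digit '1' (value 1) x 2^5 = 32
  Digit '0' (value 0) x 2^4 = 0
  Digit '1' (value 1) x 2^3 = 8
  Digit '1' (value 1) x 2^2 = 4
  Digit '0' (value 0) x 2^1 = 0
  Digit '0' (value 0) x 2^0 = 0
Sum = 5420

5420


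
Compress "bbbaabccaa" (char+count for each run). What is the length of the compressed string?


Input: bbbaabccaa
Runs:
  'b' x 3 => "b3"
  'a' x 2 => "a2"
  'b' x 1 => "b1"
  'c' x 2 => "c2"
  'a' x 2 => "a2"
Compressed: "b3a2b1c2a2"
Compressed length: 10

10


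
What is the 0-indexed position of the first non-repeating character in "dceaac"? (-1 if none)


Input: dceaac
Character frequencies:
  'a': 2
  'c': 2
  'd': 1
  'e': 1
Scanning left to right for freq == 1:
  Position 0 ('d'): unique! => answer = 0

0


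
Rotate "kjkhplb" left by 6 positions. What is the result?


Input: "kjkhplb", rotate left by 6
First 6 characters: "kjkhpl"
Remaining characters: "b"
Concatenate remaining + first: "b" + "kjkhpl" = "bkjkhpl"

bkjkhpl


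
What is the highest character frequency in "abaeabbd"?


Input: abaeabbd
Character counts:
  'a': 3
  'b': 3
  'd': 1
  'e': 1
Maximum frequency: 3

3


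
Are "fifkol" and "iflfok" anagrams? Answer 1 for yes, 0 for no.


Strings: "fifkol", "iflfok"
Sorted first:  ffiklo
Sorted second: ffiklo
Sorted forms match => anagrams

1


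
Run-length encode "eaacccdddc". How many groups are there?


Input: eaacccdddc
Scanning for consecutive runs:
  Group 1: 'e' x 1 (positions 0-0)
  Group 2: 'a' x 2 (positions 1-2)
  Group 3: 'c' x 3 (positions 3-5)
  Group 4: 'd' x 3 (positions 6-8)
  Group 5: 'c' x 1 (positions 9-9)
Total groups: 5

5


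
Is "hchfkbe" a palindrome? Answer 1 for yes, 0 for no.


Input: hchfkbe
Reversed: ebkfhch
  Compare pos 0 ('h') with pos 6 ('e'): MISMATCH
  Compare pos 1 ('c') with pos 5 ('b'): MISMATCH
  Compare pos 2 ('h') with pos 4 ('k'): MISMATCH
Result: not a palindrome

0


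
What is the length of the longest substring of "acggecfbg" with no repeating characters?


Input: "acggecfbg"
Sliding window (track last position of each char):
  Position 0 ('a'): window [0,0] length 1 -- new best
  Position 1 ('c'): window [0,1] length 2 -- new best
  Position 2 ('g'): window [0,2] length 3 -- new best
  Position 3 ('g'): repeat (last at 2), move window start to 3
  Position 3 ('g'): window [3,3] length 1
  Position 4 ('e'): window [3,4] length 2
  Position 5 ('c'): window [3,5] length 3
  Position 6 ('f'): window [3,6] length 4 -- new best
  Position 7 ('b'): window [3,7] length 5 -- new best
  Position 8 ('g'): repeat (last at 3), move window start to 4
  Position 8 ('g'): window [4,8] length 5
Longest substring with no repeats: "gecfb" with length 5

5


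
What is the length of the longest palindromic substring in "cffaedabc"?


Input: "cffaedabc"
Checking substrings for palindromes:
  [1:3] "ff" (len 2) => palindrome
Longest palindromic substring: "ff" with length 2

2


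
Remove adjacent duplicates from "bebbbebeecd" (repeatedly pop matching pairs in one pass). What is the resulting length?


Input: bebbbebeecd
Stack-based adjacent duplicate removal:
  Read 'b': push. Stack: b
  Read 'e': push. Stack: be
  Read 'b': push. Stack: beb
  Read 'b': matches stack top 'b' => pop. Stack: be
  Read 'b': push. Stack: beb
  Read 'e': push. Stack: bebe
  Read 'b': push. Stack: bebeb
  Read 'e': push. Stack: bebebe
  Read 'e': matches stack top 'e' => pop. Stack: bebeb
  Read 'c': push. Stack: bebebc
  Read 'd': push. Stack: bebebcd
Final stack: "bebebcd" (length 7)

7


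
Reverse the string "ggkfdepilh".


Input: ggkfdepilh
Reading characters right to left:
  Position 9: 'h'
  Position 8: 'l'
  Position 7: 'i'
  Position 6: 'p'
  Position 5: 'e'
  Position 4: 'd'
  Position 3: 'f'
  Position 2: 'k'
  Position 1: 'g'
  Position 0: 'g'
Reversed: hlipedfkgg

hlipedfkgg


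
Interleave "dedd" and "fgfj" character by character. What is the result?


Interleaving "dedd" and "fgfj":
  Position 0: 'd' from first, 'f' from second => "df"
  Position 1: 'e' from first, 'g' from second => "eg"
  Position 2: 'd' from first, 'f' from second => "df"
  Position 3: 'd' from first, 'j' from second => "dj"
Result: dfegdfdj

dfegdfdj


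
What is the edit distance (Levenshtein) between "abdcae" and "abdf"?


Computing edit distance: "abdcae" -> "abdf"
DP table:
           a    b    d    f
      0    1    2    3    4
  a   1    0    1    2    3
  b   2    1    0    1    2
  d   3    2    1    0    1
  c   4    3    2    1    1
  a   5    4    3    2    2
  e   6    5    4    3    3
Edit distance = dp[6][4] = 3

3


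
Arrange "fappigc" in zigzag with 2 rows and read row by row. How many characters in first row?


Zigzag "fappigc" into 2 rows:
Placing characters:
  'f' => row 0
  'a' => row 1
  'p' => row 0
  'p' => row 1
  'i' => row 0
  'g' => row 1
  'c' => row 0
Rows:
  Row 0: "fpic"
  Row 1: "apg"
First row length: 4

4


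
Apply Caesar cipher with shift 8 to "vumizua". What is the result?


Caesar cipher: shift "vumizua" by 8
  'v' (pos 21) + 8 = pos 3 = 'd'
  'u' (pos 20) + 8 = pos 2 = 'c'
  'm' (pos 12) + 8 = pos 20 = 'u'
  'i' (pos 8) + 8 = pos 16 = 'q'
  'z' (pos 25) + 8 = pos 7 = 'h'
  'u' (pos 20) + 8 = pos 2 = 'c'
  'a' (pos 0) + 8 = pos 8 = 'i'
Result: dcuqhci

dcuqhci


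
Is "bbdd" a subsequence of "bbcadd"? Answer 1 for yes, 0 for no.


Check if "bbdd" is a subsequence of "bbcadd"
Greedy scan:
  Position 0 ('b'): matches sub[0] = 'b'
  Position 1 ('b'): matches sub[1] = 'b'
  Position 2 ('c'): no match needed
  Position 3 ('a'): no match needed
  Position 4 ('d'): matches sub[2] = 'd'
  Position 5 ('d'): matches sub[3] = 'd'
All 4 characters matched => is a subsequence

1


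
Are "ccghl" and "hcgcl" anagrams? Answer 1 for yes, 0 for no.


Strings: "ccghl", "hcgcl"
Sorted first:  ccghl
Sorted second: ccghl
Sorted forms match => anagrams

1


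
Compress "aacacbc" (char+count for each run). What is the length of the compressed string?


Input: aacacbc
Runs:
  'a' x 2 => "a2"
  'c' x 1 => "c1"
  'a' x 1 => "a1"
  'c' x 1 => "c1"
  'b' x 1 => "b1"
  'c' x 1 => "c1"
Compressed: "a2c1a1c1b1c1"
Compressed length: 12

12


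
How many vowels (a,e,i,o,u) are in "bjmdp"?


Input: bjmdp
Checking each character:
  'b' at position 0: consonant
  'j' at position 1: consonant
  'm' at position 2: consonant
  'd' at position 3: consonant
  'p' at position 4: consonant
Total vowels: 0

0


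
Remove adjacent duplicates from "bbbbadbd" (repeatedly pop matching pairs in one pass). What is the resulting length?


Input: bbbbadbd
Stack-based adjacent duplicate removal:
  Read 'b': push. Stack: b
  Read 'b': matches stack top 'b' => pop. Stack: (empty)
  Read 'b': push. Stack: b
  Read 'b': matches stack top 'b' => pop. Stack: (empty)
  Read 'a': push. Stack: a
  Read 'd': push. Stack: ad
  Read 'b': push. Stack: adb
  Read 'd': push. Stack: adbd
Final stack: "adbd" (length 4)

4


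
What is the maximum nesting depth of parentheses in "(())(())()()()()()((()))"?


Input: "(())(())()()()()()((()))"
Tracking depth:
  Position 0 '(': depth becomes 1
  Position 1 '(': depth becomes 2
  Position 2 ')': depth becomes 1
  Position 3 ')': depth becomes 0
  Position 4 '(': depth becomes 1
  Position 5 '(': depth becomes 2
  Position 6 ')': depth becomes 1
  Position 7 ')': depth becomes 0
  Position 8 '(': depth becomes 1
  Position 9 ')': depth becomes 0
  Position 10 '(': depth becomes 1
  Position 11 ')': depth becomes 0
  Position 12 '(': depth becomes 1
  Position 13 ')': depth becomes 0
  Position 14 '(': depth becomes 1
  Position 15 ')': depth becomes 0
  Position 16 '(': depth becomes 1
  Position 17 ')': depth becomes 0
  Position 18 '(': depth becomes 1
  Position 19 '(': depth becomes 2
  Position 20 '(': depth becomes 3
  Position 21 ')': depth becomes 2
  Position 22 ')': depth becomes 1
  Position 23 ')': depth becomes 0
Maximum depth reached: 3

3


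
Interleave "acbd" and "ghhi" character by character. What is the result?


Interleaving "acbd" and "ghhi":
  Position 0: 'a' from first, 'g' from second => "ag"
  Position 1: 'c' from first, 'h' from second => "ch"
  Position 2: 'b' from first, 'h' from second => "bh"
  Position 3: 'd' from first, 'i' from second => "di"
Result: agchbhdi

agchbhdi


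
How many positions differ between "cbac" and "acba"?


Comparing "cbac" and "acba" position by position:
  Position 0: 'c' vs 'a' => DIFFER
  Position 1: 'b' vs 'c' => DIFFER
  Position 2: 'a' vs 'b' => DIFFER
  Position 3: 'c' vs 'a' => DIFFER
Positions that differ: 4

4


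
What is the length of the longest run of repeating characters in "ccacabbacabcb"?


Input: "ccacabbacabcb"
Scanning for longest run:
  Position 1 ('c'): continues run of 'c', length=2
  Position 2 ('a'): new char, reset run to 1
  Position 3 ('c'): new char, reset run to 1
  Position 4 ('a'): new char, reset run to 1
  Position 5 ('b'): new char, reset run to 1
  Position 6 ('b'): continues run of 'b', length=2
  Position 7 ('a'): new char, reset run to 1
  Position 8 ('c'): new char, reset run to 1
  Position 9 ('a'): new char, reset run to 1
  Position 10 ('b'): new char, reset run to 1
  Position 11 ('c'): new char, reset run to 1
  Position 12 ('b'): new char, reset run to 1
Longest run: 'c' with length 2

2


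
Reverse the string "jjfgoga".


Input: jjfgoga
Reading characters right to left:
  Position 6: 'a'
  Position 5: 'g'
  Position 4: 'o'
  Position 3: 'g'
  Position 2: 'f'
  Position 1: 'j'
  Position 0: 'j'
Reversed: agogfjj

agogfjj


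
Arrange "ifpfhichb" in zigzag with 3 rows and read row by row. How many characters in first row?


Zigzag "ifpfhichb" into 3 rows:
Placing characters:
  'i' => row 0
  'f' => row 1
  'p' => row 2
  'f' => row 1
  'h' => row 0
  'i' => row 1
  'c' => row 2
  'h' => row 1
  'b' => row 0
Rows:
  Row 0: "ihb"
  Row 1: "ffih"
  Row 2: "pc"
First row length: 3

3


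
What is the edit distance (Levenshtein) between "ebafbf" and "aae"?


Computing edit distance: "ebafbf" -> "aae"
DP table:
           a    a    e
      0    1    2    3
  e   1    1    2    2
  b   2    2    2    3
  a   3    2    2    3
  f   4    3    3    3
  b   5    4    4    4
  f   6    5    5    5
Edit distance = dp[6][3] = 5

5


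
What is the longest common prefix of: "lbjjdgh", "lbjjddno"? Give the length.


Words: lbjjdgh, lbjjddno
  Position 0: all 'l' => match
  Position 1: all 'b' => match
  Position 2: all 'j' => match
  Position 3: all 'j' => match
  Position 4: all 'd' => match
  Position 5: ('g', 'd') => mismatch, stop
LCP = "lbjjd" (length 5)

5


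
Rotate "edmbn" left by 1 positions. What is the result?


Input: "edmbn", rotate left by 1
First 1 characters: "e"
Remaining characters: "dmbn"
Concatenate remaining + first: "dmbn" + "e" = "dmbne"

dmbne


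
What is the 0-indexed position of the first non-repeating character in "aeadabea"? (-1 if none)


Input: aeadabea
Character frequencies:
  'a': 4
  'b': 1
  'd': 1
  'e': 2
Scanning left to right for freq == 1:
  Position 0 ('a'): freq=4, skip
  Position 1 ('e'): freq=2, skip
  Position 2 ('a'): freq=4, skip
  Position 3 ('d'): unique! => answer = 3

3


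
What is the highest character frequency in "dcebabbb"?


Input: dcebabbb
Character counts:
  'a': 1
  'b': 4
  'c': 1
  'd': 1
  'e': 1
Maximum frequency: 4

4


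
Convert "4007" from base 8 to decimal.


Input: "4007" in base 8
Positional expansion:
  Digit '4' (value 4) x 8^3 = 2048
  Digit '0' (value 0) x 8^2 = 0
  Digit '0' (value 0) x 8^1 = 0
  Digit '7' (value 7) x 8^0 = 7
Sum = 2055

2055


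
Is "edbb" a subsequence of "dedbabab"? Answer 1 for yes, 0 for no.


Check if "edbb" is a subsequence of "dedbabab"
Greedy scan:
  Position 0 ('d'): no match needed
  Position 1 ('e'): matches sub[0] = 'e'
  Position 2 ('d'): matches sub[1] = 'd'
  Position 3 ('b'): matches sub[2] = 'b'
  Position 4 ('a'): no match needed
  Position 5 ('b'): matches sub[3] = 'b'
  Position 6 ('a'): no match needed
  Position 7 ('b'): no match needed
All 4 characters matched => is a subsequence

1


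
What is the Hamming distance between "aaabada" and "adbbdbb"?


Comparing "aaabada" and "adbbdbb" position by position:
  Position 0: 'a' vs 'a' => same
  Position 1: 'a' vs 'd' => differ
  Position 2: 'a' vs 'b' => differ
  Position 3: 'b' vs 'b' => same
  Position 4: 'a' vs 'd' => differ
  Position 5: 'd' vs 'b' => differ
  Position 6: 'a' vs 'b' => differ
Total differences (Hamming distance): 5

5


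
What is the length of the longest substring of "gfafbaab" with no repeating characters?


Input: "gfafbaab"
Sliding window (track last position of each char):
  Position 0 ('g'): window [0,0] length 1 -- new best
  Position 1 ('f'): window [0,1] length 2 -- new best
  Position 2 ('a'): window [0,2] length 3 -- new best
  Position 3 ('f'): repeat (last at 1), move window start to 2
  Position 3 ('f'): window [2,3] length 2
  Position 4 ('b'): window [2,4] length 3
  Position 5 ('a'): repeat (last at 2), move window start to 3
  Position 5 ('a'): window [3,5] length 3
  Position 6 ('a'): repeat (last at 5), move window start to 6
  Position 6 ('a'): window [6,6] length 1
  Position 7 ('b'): window [6,7] length 2
Longest substring with no repeats: "gfa" with length 3

3


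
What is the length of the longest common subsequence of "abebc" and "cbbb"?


LCS of "abebc" and "cbbb"
DP table:
           c    b    b    b
      0    0    0    0    0
  a   0    0    0    0    0
  b   0    0    1    1    1
  e   0    0    1    1    1
  b   0    0    1    2    2
  c   0    1    1    2    2
LCS length = dp[5][4] = 2

2


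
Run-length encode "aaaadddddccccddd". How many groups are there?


Input: aaaadddddccccddd
Scanning for consecutive runs:
  Group 1: 'a' x 4 (positions 0-3)
  Group 2: 'd' x 5 (positions 4-8)
  Group 3: 'c' x 4 (positions 9-12)
  Group 4: 'd' x 3 (positions 13-15)
Total groups: 4

4


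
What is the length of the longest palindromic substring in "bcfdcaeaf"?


Input: "bcfdcaeaf"
Checking substrings for palindromes:
  [5:8] "aea" (len 3) => palindrome
Longest palindromic substring: "aea" with length 3

3


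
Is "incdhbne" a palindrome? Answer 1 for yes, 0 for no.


Input: incdhbne
Reversed: enbhdcni
  Compare pos 0 ('i') with pos 7 ('e'): MISMATCH
  Compare pos 1 ('n') with pos 6 ('n'): match
  Compare pos 2 ('c') with pos 5 ('b'): MISMATCH
  Compare pos 3 ('d') with pos 4 ('h'): MISMATCH
Result: not a palindrome

0


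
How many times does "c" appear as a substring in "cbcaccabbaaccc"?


Searching for "c" in "cbcaccabbaaccc"
Scanning each position:
  Position 0: "c" => MATCH
  Position 1: "b" => no
  Position 2: "c" => MATCH
  Position 3: "a" => no
  Position 4: "c" => MATCH
  Position 5: "c" => MATCH
  Position 6: "a" => no
  Position 7: "b" => no
  Position 8: "b" => no
  Position 9: "a" => no
  Position 10: "a" => no
  Position 11: "c" => MATCH
  Position 12: "c" => MATCH
  Position 13: "c" => MATCH
Total occurrences: 7

7


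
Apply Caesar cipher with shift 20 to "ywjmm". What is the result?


Caesar cipher: shift "ywjmm" by 20
  'y' (pos 24) + 20 = pos 18 = 's'
  'w' (pos 22) + 20 = pos 16 = 'q'
  'j' (pos 9) + 20 = pos 3 = 'd'
  'm' (pos 12) + 20 = pos 6 = 'g'
  'm' (pos 12) + 20 = pos 6 = 'g'
Result: sqdgg

sqdgg


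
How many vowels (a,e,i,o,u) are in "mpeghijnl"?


Input: mpeghijnl
Checking each character:
  'm' at position 0: consonant
  'p' at position 1: consonant
  'e' at position 2: vowel (running total: 1)
  'g' at position 3: consonant
  'h' at position 4: consonant
  'i' at position 5: vowel (running total: 2)
  'j' at position 6: consonant
  'n' at position 7: consonant
  'l' at position 8: consonant
Total vowels: 2

2


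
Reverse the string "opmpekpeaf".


Input: opmpekpeaf
Reading characters right to left:
  Position 9: 'f'
  Position 8: 'a'
  Position 7: 'e'
  Position 6: 'p'
  Position 5: 'k'
  Position 4: 'e'
  Position 3: 'p'
  Position 2: 'm'
  Position 1: 'p'
  Position 0: 'o'
Reversed: faepkepmpo

faepkepmpo


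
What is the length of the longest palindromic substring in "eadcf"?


Input: "eadcf"
Checking substrings for palindromes:
  No multi-char palindromic substrings found
Longest palindromic substring: "e" with length 1

1


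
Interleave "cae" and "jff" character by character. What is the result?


Interleaving "cae" and "jff":
  Position 0: 'c' from first, 'j' from second => "cj"
  Position 1: 'a' from first, 'f' from second => "af"
  Position 2: 'e' from first, 'f' from second => "ef"
Result: cjafef

cjafef


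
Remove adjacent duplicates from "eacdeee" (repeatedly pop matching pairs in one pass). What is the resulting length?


Input: eacdeee
Stack-based adjacent duplicate removal:
  Read 'e': push. Stack: e
  Read 'a': push. Stack: ea
  Read 'c': push. Stack: eac
  Read 'd': push. Stack: eacd
  Read 'e': push. Stack: eacde
  Read 'e': matches stack top 'e' => pop. Stack: eacd
  Read 'e': push. Stack: eacde
Final stack: "eacde" (length 5)

5


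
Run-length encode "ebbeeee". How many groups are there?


Input: ebbeeee
Scanning for consecutive runs:
  Group 1: 'e' x 1 (positions 0-0)
  Group 2: 'b' x 2 (positions 1-2)
  Group 3: 'e' x 4 (positions 3-6)
Total groups: 3

3


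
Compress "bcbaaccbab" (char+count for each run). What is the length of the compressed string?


Input: bcbaaccbab
Runs:
  'b' x 1 => "b1"
  'c' x 1 => "c1"
  'b' x 1 => "b1"
  'a' x 2 => "a2"
  'c' x 2 => "c2"
  'b' x 1 => "b1"
  'a' x 1 => "a1"
  'b' x 1 => "b1"
Compressed: "b1c1b1a2c2b1a1b1"
Compressed length: 16

16


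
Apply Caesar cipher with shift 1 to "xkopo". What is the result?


Caesar cipher: shift "xkopo" by 1
  'x' (pos 23) + 1 = pos 24 = 'y'
  'k' (pos 10) + 1 = pos 11 = 'l'
  'o' (pos 14) + 1 = pos 15 = 'p'
  'p' (pos 15) + 1 = pos 16 = 'q'
  'o' (pos 14) + 1 = pos 15 = 'p'
Result: ylpqp

ylpqp


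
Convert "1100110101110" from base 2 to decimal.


Input: "1100110101110" in base 2
Positional expansion:
  Digit '1' (value 1) x 2^12 = 4096
  Digit '1' (value 1) x 2^11 = 2048
  Digit '0' (value 0) x 2^10 = 0
  Digit '0' (value 0) x 2^9 = 0
  Digit '1' (value 1) x 2^8 = 256
  Digit '1' (value 1) x 2^7 = 128
  Digit '0' (value 0) x 2^6 = 0
  Digit '1' (value 1) x 2^5 = 32
  Digit '0' (value 0) x 2^4 = 0
  Digit '1' (value 1) x 2^3 = 8
  Digit '1' (value 1) x 2^2 = 4
  Digit '1' (value 1) x 2^1 = 2
  Digit '0' (value 0) x 2^0 = 0
Sum = 6574

6574


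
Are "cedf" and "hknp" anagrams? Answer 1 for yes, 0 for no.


Strings: "cedf", "hknp"
Sorted first:  cdef
Sorted second: hknp
Differ at position 0: 'c' vs 'h' => not anagrams

0


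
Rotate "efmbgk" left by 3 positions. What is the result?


Input: "efmbgk", rotate left by 3
First 3 characters: "efm"
Remaining characters: "bgk"
Concatenate remaining + first: "bgk" + "efm" = "bgkefm"

bgkefm


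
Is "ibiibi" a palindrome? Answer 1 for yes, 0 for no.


Input: ibiibi
Reversed: ibiibi
  Compare pos 0 ('i') with pos 5 ('i'): match
  Compare pos 1 ('b') with pos 4 ('b'): match
  Compare pos 2 ('i') with pos 3 ('i'): match
Result: palindrome

1


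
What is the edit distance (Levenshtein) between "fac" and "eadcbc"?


Computing edit distance: "fac" -> "eadcbc"
DP table:
           e    a    d    c    b    c
      0    1    2    3    4    5    6
  f   1    1    2    3    4    5    6
  a   2    2    1    2    3    4    5
  c   3    3    2    2    2    3    4
Edit distance = dp[3][6] = 4

4


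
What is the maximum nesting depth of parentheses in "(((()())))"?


Input: "(((()())))"
Tracking depth:
  Position 0 '(': depth becomes 1
  Position 1 '(': depth becomes 2
  Position 2 '(': depth becomes 3
  Position 3 '(': depth becomes 4
  Position 4 ')': depth becomes 3
  Position 5 '(': depth becomes 4
  Position 6 ')': depth becomes 3
  Position 7 ')': depth becomes 2
  Position 8 ')': depth becomes 1
  Position 9 ')': depth becomes 0
Maximum depth reached: 4

4


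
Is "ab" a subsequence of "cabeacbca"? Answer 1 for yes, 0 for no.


Check if "ab" is a subsequence of "cabeacbca"
Greedy scan:
  Position 0 ('c'): no match needed
  Position 1 ('a'): matches sub[0] = 'a'
  Position 2 ('b'): matches sub[1] = 'b'
  Position 3 ('e'): no match needed
  Position 4 ('a'): no match needed
  Position 5 ('c'): no match needed
  Position 6 ('b'): no match needed
  Position 7 ('c'): no match needed
  Position 8 ('a'): no match needed
All 2 characters matched => is a subsequence

1


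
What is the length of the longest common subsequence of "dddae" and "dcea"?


LCS of "dddae" and "dcea"
DP table:
           d    c    e    a
      0    0    0    0    0
  d   0    1    1    1    1
  d   0    1    1    1    1
  d   0    1    1    1    1
  a   0    1    1    1    2
  e   0    1    1    2    2
LCS length = dp[5][4] = 2

2


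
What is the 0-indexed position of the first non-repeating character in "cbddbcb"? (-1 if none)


Input: cbddbcb
Character frequencies:
  'b': 3
  'c': 2
  'd': 2
Scanning left to right for freq == 1:
  Position 0 ('c'): freq=2, skip
  Position 1 ('b'): freq=3, skip
  Position 2 ('d'): freq=2, skip
  Position 3 ('d'): freq=2, skip
  Position 4 ('b'): freq=3, skip
  Position 5 ('c'): freq=2, skip
  Position 6 ('b'): freq=3, skip
  No unique character found => answer = -1

-1


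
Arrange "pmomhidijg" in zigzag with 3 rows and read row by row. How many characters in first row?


Zigzag "pmomhidijg" into 3 rows:
Placing characters:
  'p' => row 0
  'm' => row 1
  'o' => row 2
  'm' => row 1
  'h' => row 0
  'i' => row 1
  'd' => row 2
  'i' => row 1
  'j' => row 0
  'g' => row 1
Rows:
  Row 0: "phj"
  Row 1: "mmiig"
  Row 2: "od"
First row length: 3

3


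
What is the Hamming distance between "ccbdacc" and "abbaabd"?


Comparing "ccbdacc" and "abbaabd" position by position:
  Position 0: 'c' vs 'a' => differ
  Position 1: 'c' vs 'b' => differ
  Position 2: 'b' vs 'b' => same
  Position 3: 'd' vs 'a' => differ
  Position 4: 'a' vs 'a' => same
  Position 5: 'c' vs 'b' => differ
  Position 6: 'c' vs 'd' => differ
Total differences (Hamming distance): 5

5


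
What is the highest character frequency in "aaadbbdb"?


Input: aaadbbdb
Character counts:
  'a': 3
  'b': 3
  'd': 2
Maximum frequency: 3

3


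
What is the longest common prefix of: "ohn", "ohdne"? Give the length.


Words: ohn, ohdne
  Position 0: all 'o' => match
  Position 1: all 'h' => match
  Position 2: ('n', 'd') => mismatch, stop
LCP = "oh" (length 2)

2


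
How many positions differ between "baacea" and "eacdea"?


Comparing "baacea" and "eacdea" position by position:
  Position 0: 'b' vs 'e' => DIFFER
  Position 1: 'a' vs 'a' => same
  Position 2: 'a' vs 'c' => DIFFER
  Position 3: 'c' vs 'd' => DIFFER
  Position 4: 'e' vs 'e' => same
  Position 5: 'a' vs 'a' => same
Positions that differ: 3

3


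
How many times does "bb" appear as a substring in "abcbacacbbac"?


Searching for "bb" in "abcbacacbbac"
Scanning each position:
  Position 0: "ab" => no
  Position 1: "bc" => no
  Position 2: "cb" => no
  Position 3: "ba" => no
  Position 4: "ac" => no
  Position 5: "ca" => no
  Position 6: "ac" => no
  Position 7: "cb" => no
  Position 8: "bb" => MATCH
  Position 9: "ba" => no
  Position 10: "ac" => no
Total occurrences: 1

1


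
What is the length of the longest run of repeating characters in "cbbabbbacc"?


Input: "cbbabbbacc"
Scanning for longest run:
  Position 1 ('b'): new char, reset run to 1
  Position 2 ('b'): continues run of 'b', length=2
  Position 3 ('a'): new char, reset run to 1
  Position 4 ('b'): new char, reset run to 1
  Position 5 ('b'): continues run of 'b', length=2
  Position 6 ('b'): continues run of 'b', length=3
  Position 7 ('a'): new char, reset run to 1
  Position 8 ('c'): new char, reset run to 1
  Position 9 ('c'): continues run of 'c', length=2
Longest run: 'b' with length 3

3


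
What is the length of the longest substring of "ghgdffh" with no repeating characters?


Input: "ghgdffh"
Sliding window (track last position of each char):
  Position 0 ('g'): window [0,0] length 1 -- new best
  Position 1 ('h'): window [0,1] length 2 -- new best
  Position 2 ('g'): repeat (last at 0), move window start to 1
  Position 2 ('g'): window [1,2] length 2
  Position 3 ('d'): window [1,3] length 3 -- new best
  Position 4 ('f'): window [1,4] length 4 -- new best
  Position 5 ('f'): repeat (last at 4), move window start to 5
  Position 5 ('f'): window [5,5] length 1
  Position 6 ('h'): window [5,6] length 2
Longest substring with no repeats: "hgdf" with length 4

4


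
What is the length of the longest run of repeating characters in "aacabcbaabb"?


Input: "aacabcbaabb"
Scanning for longest run:
  Position 1 ('a'): continues run of 'a', length=2
  Position 2 ('c'): new char, reset run to 1
  Position 3 ('a'): new char, reset run to 1
  Position 4 ('b'): new char, reset run to 1
  Position 5 ('c'): new char, reset run to 1
  Position 6 ('b'): new char, reset run to 1
  Position 7 ('a'): new char, reset run to 1
  Position 8 ('a'): continues run of 'a', length=2
  Position 9 ('b'): new char, reset run to 1
  Position 10 ('b'): continues run of 'b', length=2
Longest run: 'a' with length 2

2


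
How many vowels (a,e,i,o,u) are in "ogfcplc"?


Input: ogfcplc
Checking each character:
  'o' at position 0: vowel (running total: 1)
  'g' at position 1: consonant
  'f' at position 2: consonant
  'c' at position 3: consonant
  'p' at position 4: consonant
  'l' at position 5: consonant
  'c' at position 6: consonant
Total vowels: 1

1


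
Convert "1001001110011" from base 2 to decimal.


Input: "1001001110011" in base 2
Positional expansion:
  Digit '1' (value 1) x 2^12 = 4096
  Digit '0' (value 0) x 2^11 = 0
  Digit '0' (value 0) x 2^10 = 0
  Digit '1' (value 1) x 2^9 = 512
  Digit '0' (value 0) x 2^8 = 0
  Digit '0' (value 0) x 2^7 = 0
  Digit '1' (value 1) x 2^6 = 64
  Digit '1' (value 1) x 2^5 = 32
  Digit '1' (value 1) x 2^4 = 16
  Digit '0' (value 0) x 2^3 = 0
  Digit '0' (value 0) x 2^2 = 0
  Digit '1' (value 1) x 2^1 = 2
  Digit '1' (value 1) x 2^0 = 1
Sum = 4723

4723


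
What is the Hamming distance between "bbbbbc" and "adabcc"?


Comparing "bbbbbc" and "adabcc" position by position:
  Position 0: 'b' vs 'a' => differ
  Position 1: 'b' vs 'd' => differ
  Position 2: 'b' vs 'a' => differ
  Position 3: 'b' vs 'b' => same
  Position 4: 'b' vs 'c' => differ
  Position 5: 'c' vs 'c' => same
Total differences (Hamming distance): 4

4


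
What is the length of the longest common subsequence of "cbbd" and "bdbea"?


LCS of "cbbd" and "bdbea"
DP table:
           b    d    b    e    a
      0    0    0    0    0    0
  c   0    0    0    0    0    0
  b   0    1    1    1    1    1
  b   0    1    1    2    2    2
  d   0    1    2    2    2    2
LCS length = dp[4][5] = 2

2


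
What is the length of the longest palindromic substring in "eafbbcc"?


Input: "eafbbcc"
Checking substrings for palindromes:
  [3:5] "bb" (len 2) => palindrome
  [5:7] "cc" (len 2) => palindrome
Longest palindromic substring: "bb" with length 2

2


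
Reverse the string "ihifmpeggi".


Input: ihifmpeggi
Reading characters right to left:
  Position 9: 'i'
  Position 8: 'g'
  Position 7: 'g'
  Position 6: 'e'
  Position 5: 'p'
  Position 4: 'm'
  Position 3: 'f'
  Position 2: 'i'
  Position 1: 'h'
  Position 0: 'i'
Reversed: iggepmfihi

iggepmfihi


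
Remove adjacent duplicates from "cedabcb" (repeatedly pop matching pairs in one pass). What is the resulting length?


Input: cedabcb
Stack-based adjacent duplicate removal:
  Read 'c': push. Stack: c
  Read 'e': push. Stack: ce
  Read 'd': push. Stack: ced
  Read 'a': push. Stack: ceda
  Read 'b': push. Stack: cedab
  Read 'c': push. Stack: cedabc
  Read 'b': push. Stack: cedabcb
Final stack: "cedabcb" (length 7)

7


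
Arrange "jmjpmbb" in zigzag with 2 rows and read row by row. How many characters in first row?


Zigzag "jmjpmbb" into 2 rows:
Placing characters:
  'j' => row 0
  'm' => row 1
  'j' => row 0
  'p' => row 1
  'm' => row 0
  'b' => row 1
  'b' => row 0
Rows:
  Row 0: "jjmb"
  Row 1: "mpb"
First row length: 4

4


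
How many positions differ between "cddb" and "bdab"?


Comparing "cddb" and "bdab" position by position:
  Position 0: 'c' vs 'b' => DIFFER
  Position 1: 'd' vs 'd' => same
  Position 2: 'd' vs 'a' => DIFFER
  Position 3: 'b' vs 'b' => same
Positions that differ: 2

2


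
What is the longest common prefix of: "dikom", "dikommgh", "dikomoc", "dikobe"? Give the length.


Words: dikom, dikommgh, dikomoc, dikobe
  Position 0: all 'd' => match
  Position 1: all 'i' => match
  Position 2: all 'k' => match
  Position 3: all 'o' => match
  Position 4: ('m', 'm', 'm', 'b') => mismatch, stop
LCP = "diko" (length 4)

4


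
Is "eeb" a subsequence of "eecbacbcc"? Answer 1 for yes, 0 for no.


Check if "eeb" is a subsequence of "eecbacbcc"
Greedy scan:
  Position 0 ('e'): matches sub[0] = 'e'
  Position 1 ('e'): matches sub[1] = 'e'
  Position 2 ('c'): no match needed
  Position 3 ('b'): matches sub[2] = 'b'
  Position 4 ('a'): no match needed
  Position 5 ('c'): no match needed
  Position 6 ('b'): no match needed
  Position 7 ('c'): no match needed
  Position 8 ('c'): no match needed
All 3 characters matched => is a subsequence

1


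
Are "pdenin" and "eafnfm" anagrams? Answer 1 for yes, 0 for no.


Strings: "pdenin", "eafnfm"
Sorted first:  deinnp
Sorted second: aeffmn
Differ at position 0: 'd' vs 'a' => not anagrams

0


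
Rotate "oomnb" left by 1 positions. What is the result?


Input: "oomnb", rotate left by 1
First 1 characters: "o"
Remaining characters: "omnb"
Concatenate remaining + first: "omnb" + "o" = "omnbo"

omnbo


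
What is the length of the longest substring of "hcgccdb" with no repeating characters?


Input: "hcgccdb"
Sliding window (track last position of each char):
  Position 0 ('h'): window [0,0] length 1 -- new best
  Position 1 ('c'): window [0,1] length 2 -- new best
  Position 2 ('g'): window [0,2] length 3 -- new best
  Position 3 ('c'): repeat (last at 1), move window start to 2
  Position 3 ('c'): window [2,3] length 2
  Position 4 ('c'): repeat (last at 3), move window start to 4
  Position 4 ('c'): window [4,4] length 1
  Position 5 ('d'): window [4,5] length 2
  Position 6 ('b'): window [4,6] length 3
Longest substring with no repeats: "hcg" with length 3

3


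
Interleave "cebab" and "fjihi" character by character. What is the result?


Interleaving "cebab" and "fjihi":
  Position 0: 'c' from first, 'f' from second => "cf"
  Position 1: 'e' from first, 'j' from second => "ej"
  Position 2: 'b' from first, 'i' from second => "bi"
  Position 3: 'a' from first, 'h' from second => "ah"
  Position 4: 'b' from first, 'i' from second => "bi"
Result: cfejbiahbi

cfejbiahbi


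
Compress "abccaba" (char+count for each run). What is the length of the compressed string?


Input: abccaba
Runs:
  'a' x 1 => "a1"
  'b' x 1 => "b1"
  'c' x 2 => "c2"
  'a' x 1 => "a1"
  'b' x 1 => "b1"
  'a' x 1 => "a1"
Compressed: "a1b1c2a1b1a1"
Compressed length: 12

12


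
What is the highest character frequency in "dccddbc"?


Input: dccddbc
Character counts:
  'b': 1
  'c': 3
  'd': 3
Maximum frequency: 3

3


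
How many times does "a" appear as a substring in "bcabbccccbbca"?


Searching for "a" in "bcabbccccbbca"
Scanning each position:
  Position 0: "b" => no
  Position 1: "c" => no
  Position 2: "a" => MATCH
  Position 3: "b" => no
  Position 4: "b" => no
  Position 5: "c" => no
  Position 6: "c" => no
  Position 7: "c" => no
  Position 8: "c" => no
  Position 9: "b" => no
  Position 10: "b" => no
  Position 11: "c" => no
  Position 12: "a" => MATCH
Total occurrences: 2

2


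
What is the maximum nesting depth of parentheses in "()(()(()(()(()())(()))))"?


Input: "()(()(()(()(()())(()))))"
Tracking depth:
  Position 0 '(': depth becomes 1
  Position 1 ')': depth becomes 0
  Position 2 '(': depth becomes 1
  Position 3 '(': depth becomes 2
  Position 4 ')': depth becomes 1
  Position 5 '(': depth becomes 2
  Position 6 '(': depth becomes 3
  Position 7 ')': depth becomes 2
  Position 8 '(': depth becomes 3
  Position 9 '(': depth becomes 4
  Position 10 ')': depth becomes 3
  Position 11 '(': depth becomes 4
  Position 12 '(': depth becomes 5
  Position 13 ')': depth becomes 4
  Position 14 '(': depth becomes 5
  Position 15 ')': depth becomes 4
  Position 16 ')': depth becomes 3
  Position 17 '(': depth becomes 4
  Position 18 '(': depth becomes 5
  Position 19 ')': depth becomes 4
  Position 20 ')': depth becomes 3
  Position 21 ')': depth becomes 2
  Position 22 ')': depth becomes 1
  Position 23 ')': depth becomes 0
Maximum depth reached: 5

5


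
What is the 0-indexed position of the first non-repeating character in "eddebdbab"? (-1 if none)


Input: eddebdbab
Character frequencies:
  'a': 1
  'b': 3
  'd': 3
  'e': 2
Scanning left to right for freq == 1:
  Position 0 ('e'): freq=2, skip
  Position 1 ('d'): freq=3, skip
  Position 2 ('d'): freq=3, skip
  Position 3 ('e'): freq=2, skip
  Position 4 ('b'): freq=3, skip
  Position 5 ('d'): freq=3, skip
  Position 6 ('b'): freq=3, skip
  Position 7 ('a'): unique! => answer = 7

7


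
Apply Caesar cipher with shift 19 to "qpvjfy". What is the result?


Caesar cipher: shift "qpvjfy" by 19
  'q' (pos 16) + 19 = pos 9 = 'j'
  'p' (pos 15) + 19 = pos 8 = 'i'
  'v' (pos 21) + 19 = pos 14 = 'o'
  'j' (pos 9) + 19 = pos 2 = 'c'
  'f' (pos 5) + 19 = pos 24 = 'y'
  'y' (pos 24) + 19 = pos 17 = 'r'
Result: jiocyr

jiocyr


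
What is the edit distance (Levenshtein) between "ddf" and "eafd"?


Computing edit distance: "ddf" -> "eafd"
DP table:
           e    a    f    d
      0    1    2    3    4
  d   1    1    2    3    3
  d   2    2    2    3    3
  f   3    3    3    2    3
Edit distance = dp[3][4] = 3

3


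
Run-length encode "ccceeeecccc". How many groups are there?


Input: ccceeeecccc
Scanning for consecutive runs:
  Group 1: 'c' x 3 (positions 0-2)
  Group 2: 'e' x 4 (positions 3-6)
  Group 3: 'c' x 4 (positions 7-10)
Total groups: 3

3


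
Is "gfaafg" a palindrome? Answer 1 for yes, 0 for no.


Input: gfaafg
Reversed: gfaafg
  Compare pos 0 ('g') with pos 5 ('g'): match
  Compare pos 1 ('f') with pos 4 ('f'): match
  Compare pos 2 ('a') with pos 3 ('a'): match
Result: palindrome

1


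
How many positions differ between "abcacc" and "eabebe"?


Comparing "abcacc" and "eabebe" position by position:
  Position 0: 'a' vs 'e' => DIFFER
  Position 1: 'b' vs 'a' => DIFFER
  Position 2: 'c' vs 'b' => DIFFER
  Position 3: 'a' vs 'e' => DIFFER
  Position 4: 'c' vs 'b' => DIFFER
  Position 5: 'c' vs 'e' => DIFFER
Positions that differ: 6

6


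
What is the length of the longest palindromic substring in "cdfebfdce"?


Input: "cdfebfdce"
Checking substrings for palindromes:
  No multi-char palindromic substrings found
Longest palindromic substring: "c" with length 1

1


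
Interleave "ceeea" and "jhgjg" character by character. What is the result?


Interleaving "ceeea" and "jhgjg":
  Position 0: 'c' from first, 'j' from second => "cj"
  Position 1: 'e' from first, 'h' from second => "eh"
  Position 2: 'e' from first, 'g' from second => "eg"
  Position 3: 'e' from first, 'j' from second => "ej"
  Position 4: 'a' from first, 'g' from second => "ag"
Result: cjehegejag

cjehegejag


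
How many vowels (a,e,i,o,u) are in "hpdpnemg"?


Input: hpdpnemg
Checking each character:
  'h' at position 0: consonant
  'p' at position 1: consonant
  'd' at position 2: consonant
  'p' at position 3: consonant
  'n' at position 4: consonant
  'e' at position 5: vowel (running total: 1)
  'm' at position 6: consonant
  'g' at position 7: consonant
Total vowels: 1

1
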